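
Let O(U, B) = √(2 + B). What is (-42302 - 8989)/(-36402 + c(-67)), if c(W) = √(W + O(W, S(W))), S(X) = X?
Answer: 51291/(36402 - √(-67 + I*√65)) ≈ 1.409 + 0.00031741*I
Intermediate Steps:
c(W) = √(W + √(2 + W))
(-42302 - 8989)/(-36402 + c(-67)) = (-42302 - 8989)/(-36402 + √(-67 + √(2 - 67))) = -51291/(-36402 + √(-67 + √(-65))) = -51291/(-36402 + √(-67 + I*√65))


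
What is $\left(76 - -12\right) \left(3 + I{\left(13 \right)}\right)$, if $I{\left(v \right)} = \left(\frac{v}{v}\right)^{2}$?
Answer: $352$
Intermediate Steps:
$I{\left(v \right)} = 1$ ($I{\left(v \right)} = 1^{2} = 1$)
$\left(76 - -12\right) \left(3 + I{\left(13 \right)}\right) = \left(76 - -12\right) \left(3 + 1\right) = \left(76 + \left(-26 + 38\right)\right) 4 = \left(76 + 12\right) 4 = 88 \cdot 4 = 352$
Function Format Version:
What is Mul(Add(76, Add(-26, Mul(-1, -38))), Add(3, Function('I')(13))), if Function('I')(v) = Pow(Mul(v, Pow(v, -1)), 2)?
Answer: 352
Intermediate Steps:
Function('I')(v) = 1 (Function('I')(v) = Pow(1, 2) = 1)
Mul(Add(76, Add(-26, Mul(-1, -38))), Add(3, Function('I')(13))) = Mul(Add(76, Add(-26, Mul(-1, -38))), Add(3, 1)) = Mul(Add(76, Add(-26, 38)), 4) = Mul(Add(76, 12), 4) = Mul(88, 4) = 352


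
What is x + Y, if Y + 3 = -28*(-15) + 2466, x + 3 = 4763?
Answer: 7643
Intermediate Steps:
x = 4760 (x = -3 + 4763 = 4760)
Y = 2883 (Y = -3 + (-28*(-15) + 2466) = -3 + (420 + 2466) = -3 + 2886 = 2883)
x + Y = 4760 + 2883 = 7643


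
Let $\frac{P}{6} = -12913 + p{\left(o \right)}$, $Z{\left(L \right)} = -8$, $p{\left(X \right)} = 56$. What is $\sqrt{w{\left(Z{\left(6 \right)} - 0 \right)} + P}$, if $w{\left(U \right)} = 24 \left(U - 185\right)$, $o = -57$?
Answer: $3 i \sqrt{9086} \approx 285.96 i$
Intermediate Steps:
$P = -77142$ ($P = 6 \left(-12913 + 56\right) = 6 \left(-12857\right) = -77142$)
$w{\left(U \right)} = -4440 + 24 U$ ($w{\left(U \right)} = 24 \left(-185 + U\right) = -4440 + 24 U$)
$\sqrt{w{\left(Z{\left(6 \right)} - 0 \right)} + P} = \sqrt{\left(-4440 + 24 \left(-8 - 0\right)\right) - 77142} = \sqrt{\left(-4440 + 24 \left(-8 + 0\right)\right) - 77142} = \sqrt{\left(-4440 + 24 \left(-8\right)\right) - 77142} = \sqrt{\left(-4440 - 192\right) - 77142} = \sqrt{-4632 - 77142} = \sqrt{-81774} = 3 i \sqrt{9086}$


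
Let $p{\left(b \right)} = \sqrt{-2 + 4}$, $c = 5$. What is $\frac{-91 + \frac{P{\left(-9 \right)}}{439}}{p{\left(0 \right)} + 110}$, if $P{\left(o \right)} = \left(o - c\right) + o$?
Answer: $- \frac{2198460}{2655511} + \frac{19986 \sqrt{2}}{2655511} \approx -0.81724$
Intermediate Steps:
$p{\left(b \right)} = \sqrt{2}$
$P{\left(o \right)} = -5 + 2 o$ ($P{\left(o \right)} = \left(o - 5\right) + o = \left(-5 + o\right) + o = -5 + 2 o$)
$\frac{-91 + \frac{P{\left(-9 \right)}}{439}}{p{\left(0 \right)} + 110} = \frac{-91 + \frac{-5 + 2 \left(-9\right)}{439}}{\sqrt{2} + 110} = \frac{-91 + \left(-5 - 18\right) \frac{1}{439}}{110 + \sqrt{2}} = \frac{-91 - \frac{23}{439}}{110 + \sqrt{2}} = - \frac{39972}{439 \left(110 + \sqrt{2}\right)}$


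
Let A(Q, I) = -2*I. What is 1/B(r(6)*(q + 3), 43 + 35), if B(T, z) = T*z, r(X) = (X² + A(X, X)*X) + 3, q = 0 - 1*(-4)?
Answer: -1/18018 ≈ -5.5500e-5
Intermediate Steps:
q = 4 (q = 0 + 4 = 4)
r(X) = 3 - X² (r(X) = (X² + (-2*X)*X) + 3 = (X² - 2*X²) + 3 = -X² + 3 = 3 - X²)
1/B(r(6)*(q + 3), 43 + 35) = 1/(((3 - 1*6²)*(4 + 3))*(43 + 35)) = 1/(((3 - 1*36)*7)*78) = 1/(((3 - 36)*7)*78) = 1/(-33*7*78) = 1/(-231*78) = 1/(-18018) = -1/18018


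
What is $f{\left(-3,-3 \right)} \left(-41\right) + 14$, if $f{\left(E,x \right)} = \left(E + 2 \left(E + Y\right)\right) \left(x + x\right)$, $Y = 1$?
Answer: $-1708$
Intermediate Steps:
$f{\left(E,x \right)} = 2 x \left(2 + 3 E\right)$ ($f{\left(E,x \right)} = \left(E + 2 \left(E + 1\right)\right) \left(x + x\right) = \left(E + 2 \left(1 + E\right)\right) 2 x = \left(E + \left(2 + 2 E\right)\right) 2 x = \left(2 + 3 E\right) 2 x = 2 x \left(2 + 3 E\right)$)
$f{\left(-3,-3 \right)} \left(-41\right) + 14 = 2 \left(-3\right) \left(2 + 3 \left(-3\right)\right) \left(-41\right) + 14 = 2 \left(-3\right) \left(2 - 9\right) \left(-41\right) + 14 = 2 \left(-3\right) \left(-7\right) \left(-41\right) + 14 = 42 \left(-41\right) + 14 = -1722 + 14 = -1708$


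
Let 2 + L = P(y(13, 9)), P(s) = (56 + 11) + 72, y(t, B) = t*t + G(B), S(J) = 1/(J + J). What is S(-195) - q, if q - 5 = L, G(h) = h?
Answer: -55381/390 ≈ -142.00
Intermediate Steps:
S(J) = 1/(2*J)
y(t, B) = B + t² (y(t, B) = t*t + B = t² + B = B + t²)
P(s) = 139 (P(s) = 67 + 72 = 139)
L = 137 (L = -2 + 139 = 137)
q = 142 (q = 5 + 137 = 142)
S(-195) - q = (½)/(-195) - 1*142 = (½)*(-1/195) - 142 = -1/390 - 142 = -55381/390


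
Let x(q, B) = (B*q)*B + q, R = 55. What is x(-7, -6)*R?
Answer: -14245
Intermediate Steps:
x(q, B) = q + q*B² (x(q, B) = q*B² + q = q + q*B²)
x(-7, -6)*R = -7*(1 + (-6)²)*55 = -7*(1 + 36)*55 = -7*37*55 = -259*55 = -14245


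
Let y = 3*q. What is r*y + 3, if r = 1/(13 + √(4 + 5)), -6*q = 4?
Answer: 23/8 ≈ 2.8750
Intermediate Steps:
q = -⅔ (q = -⅙*4 = -⅔ ≈ -0.66667)
r = 1/16 (r = 1/(13 + √9) = 1/(13 + 3) = 1/16 ≈ 0.062500)
y = -2 (y = 3*(-⅔) = -2)
r*y + 3 = (1/16)*(-2) + 3 = -⅛ + 3 = 23/8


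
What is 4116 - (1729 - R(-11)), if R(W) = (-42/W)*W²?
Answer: 2849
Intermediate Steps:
R(W) = -42*W
4116 - (1729 - R(-11)) = 4116 - (1729 - (-42)*(-11)) = 4116 - (1729 - 1*462) = 4116 - (1729 - 462) = 4116 - 1*1267 = 4116 - 1267 = 2849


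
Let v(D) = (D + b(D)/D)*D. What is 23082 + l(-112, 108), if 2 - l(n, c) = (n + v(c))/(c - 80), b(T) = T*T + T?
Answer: 22251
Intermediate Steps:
b(T) = T + T² (b(T) = T² + T = T + T²)
v(D) = D*(1 + 2*D) (v(D) = (D + (D*(1 + D))/D)*D = (D + (1 + D))*D = (1 + 2*D)*D = D*(1 + 2*D))
l(n, c) = 2 - (n + c*(1 + 2*c))/(-80 + c) (l(n, c) = 2 - (n + c*(1 + 2*c))/(c - 80) = 2 - (n + c*(1 + 2*c))/(-80 + c))
23082 + l(-112, 108) = 23082 + (-160 + 108 - 1*(-112) - 2*108²)/(-80 + 108) = 23082 + (-160 + 108 + 112 - 2*11664)/28 = 23082 + (-160 + 108 + 112 - 23328)/28 = 23082 + (1/28)*(-23268) = 23082 - 831 = 22251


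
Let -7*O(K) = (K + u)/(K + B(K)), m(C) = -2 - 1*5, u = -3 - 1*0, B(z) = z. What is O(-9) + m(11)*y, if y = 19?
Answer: -2795/21 ≈ -133.10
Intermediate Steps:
u = -3 (u = -3 + 0 = -3)
m(C) = -7 (m(C) = -2 - 5 = -7)
O(K) = -(-3 + K)/(14*K) (O(K) = -(K - 3)/(7*(K + K)) = -(-3 + K)/(7*(2*K)) = -(-3 + K)*1/(2*K)/7 = -(-3 + K)/(14*K))
O(-9) + m(11)*y = (1/14)*(3 - 1*(-9))/(-9) - 7*19 = (1/14)*(-⅑)*(3 + 9) - 133 = (1/14)*(-⅑)*12 - 133 = -2/21 - 133 = -2795/21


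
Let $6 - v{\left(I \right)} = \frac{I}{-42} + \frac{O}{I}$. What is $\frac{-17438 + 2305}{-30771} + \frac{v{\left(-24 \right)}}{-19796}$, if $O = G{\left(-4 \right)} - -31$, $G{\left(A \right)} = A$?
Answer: $\frac{16764787651}{34111992096} \approx 0.49146$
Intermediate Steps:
$O = 27$ ($O = -4 - -31 = -4 + 31 = 27$)
$v{\left(I \right)} = 6 - \frac{27}{I} + \frac{I}{42}$ ($v{\left(I \right)} = 6 - \left(\frac{I}{-42} + \frac{27}{I}\right) = 6 - \left(I \left(- \frac{1}{42}\right) + \frac{27}{I}\right) = 6 - \left(- \frac{I}{42} + \frac{27}{I}\right) = 6 - \left(\frac{27}{I} - \frac{I}{42}\right) = 6 + \left(- \frac{27}{I} + \frac{I}{42}\right) = 6 - \frac{27}{I} + \frac{I}{42}$)
$\frac{-17438 + 2305}{-30771} + \frac{v{\left(-24 \right)}}{-19796} = \frac{-17438 + 2305}{-30771} + \frac{6 - \frac{27}{-24} + \frac{1}{42} \left(-24\right)}{-19796} = \left(-15133\right) \left(- \frac{1}{30771}\right) + \left(6 - - \frac{9}{8} - \frac{4}{7}\right) \left(- \frac{1}{19796}\right) = \frac{15133}{30771} + \left(6 + \frac{9}{8} - \frac{4}{7}\right) \left(- \frac{1}{19796}\right) = \frac{15133}{30771} + \frac{367}{56} \left(- \frac{1}{19796}\right) = \frac{15133}{30771} - \frac{367}{1108576} = \frac{16764787651}{34111992096}$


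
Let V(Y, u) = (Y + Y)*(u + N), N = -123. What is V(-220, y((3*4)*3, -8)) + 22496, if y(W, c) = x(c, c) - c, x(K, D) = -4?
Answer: 74856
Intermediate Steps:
y(W, c) = -4 - c
V(Y, u) = 2*Y*(-123 + u) (V(Y, u) = (Y + Y)*(u - 123) = (2*Y)*(-123 + u) = 2*Y*(-123 + u))
V(-220, y((3*4)*3, -8)) + 22496 = 2*(-220)*(-123 + (-4 - 1*(-8))) + 22496 = 2*(-220)*(-123 + (-4 + 8)) + 22496 = 2*(-220)*(-123 + 4) + 22496 = 2*(-220)*(-119) + 22496 = 52360 + 22496 = 74856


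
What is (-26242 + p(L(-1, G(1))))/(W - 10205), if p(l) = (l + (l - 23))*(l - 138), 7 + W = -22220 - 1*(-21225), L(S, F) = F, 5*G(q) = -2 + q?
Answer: 575203/280175 ≈ 2.0530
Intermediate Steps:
G(q) = -⅖ + q/5 (G(q) = (-2 + q)/5 = -⅖ + q/5)
W = -1002 (W = -7 + (-22220 - 1*(-21225)) = -7 + (-22220 + 21225) = -7 - 995 = -1002)
p(l) = (-138 + l)*(-23 + 2*l) (p(l) = (l + (-23 + l))*(-138 + l) = (-23 + 2*l)*(-138 + l) = (-138 + l)*(-23 + 2*l))
(-26242 + p(L(-1, G(1))))/(W - 10205) = (-26242 + (3174 - 299*(-⅖ + (⅕)*1) + 2*(-⅖ + (⅕)*1)²))/(-1002 - 10205) = (-26242 + (3174 - 299*(-⅖ + ⅕) + 2*(-⅖ + ⅕)²))/(-11207) = (-26242 + (3174 - 299*(-⅕) + 2*(-⅕)²))*(-1/11207) = (-26242 + (3174 + 299/5 + 2*(1/25)))*(-1/11207) = (-26242 + (3174 + 299/5 + 2/25))*(-1/11207) = (-26242 + 80847/25)*(-1/11207) = -575203/25*(-1/11207) = 575203/280175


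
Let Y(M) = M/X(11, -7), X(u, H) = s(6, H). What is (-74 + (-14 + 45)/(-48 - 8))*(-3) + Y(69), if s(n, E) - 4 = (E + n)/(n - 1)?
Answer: 257295/1064 ≈ 241.82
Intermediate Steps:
s(n, E) = 4 + (E + n)/(-1 + n) (s(n, E) = 4 + (E + n)/(n - 1) = 4 + (E + n)/(-1 + n))
X(u, H) = 26/5 + H/5 (X(u, H) = (-4 + H + 5*6)/(-1 + 6) = (-4 + H + 30)/5 = (26 + H)/5 = 26/5 + H/5)
Y(M) = 5*M/19 (Y(M) = M/(26/5 + (⅕)*(-7)) = M/(26/5 - 7/5) = M/(19/5) = M*(5/19) = 5*M/19)
(-74 + (-14 + 45)/(-48 - 8))*(-3) + Y(69) = (-74 + (-14 + 45)/(-48 - 8))*(-3) + (5/19)*69 = (-74 + 31/(-56))*(-3) + 345/19 = (-74 + 31*(-1/56))*(-3) + 345/19 = (-74 - 31/56)*(-3) + 345/19 = -4175/56*(-3) + 345/19 = 12525/56 + 345/19 = 257295/1064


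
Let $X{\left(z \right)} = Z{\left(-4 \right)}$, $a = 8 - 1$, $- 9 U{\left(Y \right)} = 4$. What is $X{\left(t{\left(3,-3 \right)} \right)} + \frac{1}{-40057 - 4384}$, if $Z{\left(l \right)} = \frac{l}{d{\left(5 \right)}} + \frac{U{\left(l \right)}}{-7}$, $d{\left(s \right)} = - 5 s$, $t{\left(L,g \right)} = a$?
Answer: $\frac{15641657}{69994575} \approx 0.22347$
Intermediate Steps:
$U{\left(Y \right)} = - \frac{4}{9}$ ($U{\left(Y \right)} = \left(- \frac{1}{9}\right) 4 = - \frac{4}{9}$)
$a = 7$ ($a = 8 - 1 = 7$)
$t{\left(L,g \right)} = 7$
$Z{\left(l \right)} = \frac{4}{63} - \frac{l}{25}$ ($Z{\left(l \right)} = \frac{l}{\left(-5\right) 5} - \frac{4}{9 \left(-7\right)} = \frac{l}{-25} - - \frac{4}{63} = l \left(- \frac{1}{25}\right) + \frac{4}{63} = - \frac{l}{25} + \frac{4}{63} = \frac{4}{63} - \frac{l}{25}$)
$X{\left(z \right)} = \frac{352}{1575}$ ($X{\left(z \right)} = \frac{4}{63} - - \frac{4}{25} = \frac{4}{63} + \frac{4}{25} = \frac{352}{1575}$)
$X{\left(t{\left(3,-3 \right)} \right)} + \frac{1}{-40057 - 4384} = \frac{352}{1575} + \frac{1}{-40057 - 4384} = \frac{352}{1575} + \frac{1}{-44441} = \frac{352}{1575} - \frac{1}{44441} = \frac{15641657}{69994575}$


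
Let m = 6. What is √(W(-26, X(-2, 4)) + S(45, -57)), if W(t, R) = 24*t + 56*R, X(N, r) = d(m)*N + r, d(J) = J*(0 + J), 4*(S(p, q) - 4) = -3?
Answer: I*√17715/2 ≈ 66.549*I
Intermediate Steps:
S(p, q) = 13/4 (S(p, q) = 4 + (¼)*(-3) = 4 - ¾ = 13/4)
d(J) = J² (d(J) = J*J = J²)
X(N, r) = r + 36*N (X(N, r) = 6²*N + r = 36*N + r = r + 36*N)
√(W(-26, X(-2, 4)) + S(45, -57)) = √((24*(-26) + 56*(4 + 36*(-2))) + 13/4) = √((-624 + 56*(4 - 72)) + 13/4) = √((-624 + 56*(-68)) + 13/4) = √((-624 - 3808) + 13/4) = √(-4432 + 13/4) = √(-17715/4) = I*√17715/2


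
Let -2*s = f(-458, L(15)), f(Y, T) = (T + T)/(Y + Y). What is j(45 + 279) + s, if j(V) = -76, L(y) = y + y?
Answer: -34793/458 ≈ -75.967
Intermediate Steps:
L(y) = 2*y
f(Y, T) = T/Y (f(Y, T) = (2*T)/((2*Y)) = (2*T)*(1/(2*Y)) = T/Y)
s = 15/458 (s = -2*15/(2*(-458)) = -15*(-1)/458 = -½*(-15/229) = 15/458 ≈ 0.032751)
j(45 + 279) + s = -76 + 15/458 = -34793/458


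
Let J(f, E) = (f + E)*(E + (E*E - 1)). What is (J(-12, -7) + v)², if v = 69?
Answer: 504100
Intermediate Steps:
J(f, E) = (E + f)*(-1 + E + E²) (J(f, E) = (E + f)*(E + (E² - 1)) = (E + f)*(E + (-1 + E²)) = (E + f)*(-1 + E + E²))
(J(-12, -7) + v)² = (((-7)² + (-7)³ - 1*(-7) - 1*(-12) - 7*(-12) - 12*(-7)²) + 69)² = ((49 - 343 + 7 + 12 + 84 - 12*49) + 69)² = ((49 - 343 + 7 + 12 + 84 - 588) + 69)² = (-779 + 69)² = (-710)² = 504100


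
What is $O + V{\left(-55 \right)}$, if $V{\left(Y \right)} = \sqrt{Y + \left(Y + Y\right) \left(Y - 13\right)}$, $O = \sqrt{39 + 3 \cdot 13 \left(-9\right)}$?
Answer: $15 \sqrt{33} + 2 i \sqrt{78} \approx 86.168 + 17.664 i$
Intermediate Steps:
$O = 2 i \sqrt{78}$ ($O = \sqrt{39 + 39 \left(-9\right)} = \sqrt{39 - 351} = \sqrt{-312} = 2 i \sqrt{78} \approx 17.664 i$)
$V{\left(Y \right)} = \sqrt{Y + 2 Y \left(-13 + Y\right)}$
$O + V{\left(-55 \right)} = 2 i \sqrt{78} + \sqrt{- 55 \left(-25 + 2 \left(-55\right)\right)} = 2 i \sqrt{78} + \sqrt{- 55 \left(-25 - 110\right)} = 2 i \sqrt{78} + \sqrt{\left(-55\right) \left(-135\right)} = 2 i \sqrt{78} + \sqrt{7425} = 2 i \sqrt{78} + 15 \sqrt{33} = 15 \sqrt{33} + 2 i \sqrt{78}$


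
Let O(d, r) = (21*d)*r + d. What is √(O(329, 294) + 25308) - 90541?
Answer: -90541 + √2056883 ≈ -89107.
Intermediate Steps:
O(d, r) = d + 21*d*r (O(d, r) = 21*d*r + d = d + 21*d*r)
√(O(329, 294) + 25308) - 90541 = √(329*(1 + 21*294) + 25308) - 90541 = √(329*(1 + 6174) + 25308) - 90541 = √(329*6175 + 25308) - 90541 = √(2031575 + 25308) - 90541 = √2056883 - 90541 = -90541 + √2056883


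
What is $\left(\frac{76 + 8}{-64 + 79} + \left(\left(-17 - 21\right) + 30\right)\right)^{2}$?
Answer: $\frac{144}{25} \approx 5.76$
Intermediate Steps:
$\left(\frac{76 + 8}{-64 + 79} + \left(\left(-17 - 21\right) + 30\right)\right)^{2} = \left(\frac{84}{15} + \left(-38 + 30\right)\right)^{2} = \left(84 \cdot \frac{1}{15} - 8\right)^{2} = \left(\frac{28}{5} - 8\right)^{2} = \left(- \frac{12}{5}\right)^{2} = \frac{144}{25}$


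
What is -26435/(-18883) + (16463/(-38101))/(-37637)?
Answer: 37908294824424/27078360544571 ≈ 1.3999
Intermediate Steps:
-26435/(-18883) + (16463/(-38101))/(-37637) = -26435*(-1/18883) + (16463*(-1/38101))*(-1/37637) = 26435/18883 - 16463/38101*(-1/37637) = 26435/18883 + 16463/1434007337 = 37908294824424/27078360544571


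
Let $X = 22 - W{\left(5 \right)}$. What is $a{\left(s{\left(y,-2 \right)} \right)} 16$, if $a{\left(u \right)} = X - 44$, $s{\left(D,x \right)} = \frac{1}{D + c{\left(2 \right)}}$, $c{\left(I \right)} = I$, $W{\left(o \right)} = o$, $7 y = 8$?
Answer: $-432$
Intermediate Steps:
$y = \frac{8}{7}$ ($y = \frac{1}{7} \cdot 8 = \frac{8}{7} \approx 1.1429$)
$X = 17$ ($X = 22 - 5 = 17$)
$s{\left(D,x \right)} = \frac{1}{2 + D}$ ($s{\left(D,x \right)} = \frac{1}{D + 2} = \frac{1}{2 + D}$)
$a{\left(u \right)} = -27$ ($a{\left(u \right)} = 17 - 44 = -27$)
$a{\left(s{\left(y,-2 \right)} \right)} 16 = \left(-27\right) 16 = -432$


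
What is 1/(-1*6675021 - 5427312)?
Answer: -1/12102333 ≈ -8.2629e-8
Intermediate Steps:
1/(-1*6675021 - 5427312) = 1/(-6675021 - 5427312) = 1/(-12102333) = -1/12102333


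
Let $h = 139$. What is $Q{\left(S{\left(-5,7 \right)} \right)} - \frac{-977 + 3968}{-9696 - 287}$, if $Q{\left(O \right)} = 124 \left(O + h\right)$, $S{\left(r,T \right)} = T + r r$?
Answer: $\frac{211682523}{9983} \approx 21204.0$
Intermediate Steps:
$S{\left(r,T \right)} = T + r^{2}$
$Q{\left(O \right)} = 17236 + 124 O$ ($Q{\left(O \right)} = 124 \left(O + 139\right) = 124 \left(139 + O\right) = 17236 + 124 O$)
$Q{\left(S{\left(-5,7 \right)} \right)} - \frac{-977 + 3968}{-9696 - 287} = \left(17236 + 124 \left(7 + \left(-5\right)^{2}\right)\right) - \frac{-977 + 3968}{-9696 - 287} = \left(17236 + 124 \left(7 + 25\right)\right) - \frac{2991}{-9983} = \left(17236 + 124 \cdot 32\right) - 2991 \left(- \frac{1}{9983}\right) = \left(17236 + 3968\right) - - \frac{2991}{9983} = 21204 + \frac{2991}{9983} = \frac{211682523}{9983}$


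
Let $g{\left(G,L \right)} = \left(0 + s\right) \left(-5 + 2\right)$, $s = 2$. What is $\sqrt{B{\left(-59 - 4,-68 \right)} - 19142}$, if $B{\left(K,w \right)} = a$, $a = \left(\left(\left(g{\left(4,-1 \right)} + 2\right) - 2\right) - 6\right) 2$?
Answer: $37 i \sqrt{14} \approx 138.44 i$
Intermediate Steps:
$g{\left(G,L \right)} = -6$ ($g{\left(G,L \right)} = \left(0 + 2\right) \left(-5 + 2\right) = 2 \left(-3\right) = -6$)
$a = -24$ ($a = \left(\left(\left(-6 + 2\right) - 2\right) - 6\right) 2 = \left(\left(-4 - 2\right) - 6\right) 2 = \left(-6 - 6\right) 2 = \left(-12\right) 2 = -24$)
$B{\left(K,w \right)} = -24$
$\sqrt{B{\left(-59 - 4,-68 \right)} - 19142} = \sqrt{-24 - 19142} = \sqrt{-19166} = 37 i \sqrt{14}$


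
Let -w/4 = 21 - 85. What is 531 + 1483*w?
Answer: 380179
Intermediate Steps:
w = 256 (w = -4*(21 - 85) = -4*(-64) = 256)
531 + 1483*w = 531 + 1483*256 = 531 + 379648 = 380179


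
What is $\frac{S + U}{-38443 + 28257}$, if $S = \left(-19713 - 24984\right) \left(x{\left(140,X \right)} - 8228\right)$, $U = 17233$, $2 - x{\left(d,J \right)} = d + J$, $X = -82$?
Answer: $- \frac{33662471}{926} \approx -36353.0$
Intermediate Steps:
$x{\left(d,J \right)} = 2 - J - d$ ($x{\left(d,J \right)} = 2 - \left(d + J\right) = 2 - \left(J + d\right) = 2 - J - d$)
$S = 370269948$ ($S = \left(-19713 - 24984\right) \left(\left(2 - -82 - 140\right) - 8228\right) = - 44697 \left(\left(2 + 82 - 140\right) - 8228\right) = - 44697 \left(-56 - 8228\right) = \left(-44697\right) \left(-8284\right) = 370269948$)
$\frac{S + U}{-38443 + 28257} = \frac{370269948 + 17233}{-38443 + 28257} = \frac{370287181}{-10186} = 370287181 \left(- \frac{1}{10186}\right) = - \frac{33662471}{926}$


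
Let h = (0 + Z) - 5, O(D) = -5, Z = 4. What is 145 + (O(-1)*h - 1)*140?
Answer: 705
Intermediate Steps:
h = -1 (h = (0 + 4) - 5 = 4 - 5 = -1)
145 + (O(-1)*h - 1)*140 = 145 + (-5*(-1) - 1)*140 = 145 + (5 - 1)*140 = 145 + 4*140 = 145 + 560 = 705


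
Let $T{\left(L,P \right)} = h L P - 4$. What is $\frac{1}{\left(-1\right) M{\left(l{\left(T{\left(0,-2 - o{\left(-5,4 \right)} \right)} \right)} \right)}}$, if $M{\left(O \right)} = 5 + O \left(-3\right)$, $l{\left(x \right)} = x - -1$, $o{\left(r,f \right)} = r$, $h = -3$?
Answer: $- \frac{1}{14} \approx -0.071429$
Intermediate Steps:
$T{\left(L,P \right)} = -4 - 3 L P$ ($T{\left(L,P \right)} = - 3 L P - 4 = -4 - 3 L P$)
$l{\left(x \right)} = 1 + x$ ($l{\left(x \right)} = x + 1 = 1 + x$)
$M{\left(O \right)} = 5 - 3 O$
$\frac{1}{\left(-1\right) M{\left(l{\left(T{\left(0,-2 - o{\left(-5,4 \right)} \right)} \right)} \right)}} = \frac{1}{\left(-1\right) \left(5 - 3 \left(1 - \left(4 + 0 \left(-2 - -5\right)\right)\right)\right)} = \frac{1}{\left(-1\right) \left(5 - 3 \left(1 - \left(4 + 0 \left(-2 + 5\right)\right)\right)\right)} = \frac{1}{\left(-1\right) \left(5 - 3 \left(1 - \left(4 + 0 \cdot 3\right)\right)\right)} = \frac{1}{\left(-1\right) \left(5 - 3 \left(1 + \left(-4 + 0\right)\right)\right)} = \frac{1}{\left(-1\right) \left(5 - 3 \left(1 - 4\right)\right)} = \frac{1}{\left(-1\right) \left(5 - -9\right)} = \frac{1}{\left(-1\right) \left(5 + 9\right)} = \frac{1}{\left(-1\right) 14} = \frac{1}{-14} = - \frac{1}{14}$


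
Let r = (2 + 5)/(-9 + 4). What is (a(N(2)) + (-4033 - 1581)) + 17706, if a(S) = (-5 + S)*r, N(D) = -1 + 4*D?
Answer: 60446/5 ≈ 12089.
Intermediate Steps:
r = -7/5 (r = 7/(-5) = 7*(-⅕) = -7/5 ≈ -1.4000)
a(S) = 7 - 7*S/5 (a(S) = (-5 + S)*(-7/5) = 7 - 7*S/5)
(a(N(2)) + (-4033 - 1581)) + 17706 = ((7 - 7*(-1 + 4*2)/5) + (-4033 - 1581)) + 17706 = ((7 - 7*(-1 + 8)/5) - 5614) + 17706 = ((7 - 7/5*7) - 5614) + 17706 = ((7 - 49/5) - 5614) + 17706 = (-14/5 - 5614) + 17706 = -28084/5 + 17706 = 60446/5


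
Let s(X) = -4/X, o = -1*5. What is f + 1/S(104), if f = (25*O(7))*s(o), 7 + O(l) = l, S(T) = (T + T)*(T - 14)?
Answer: 1/18720 ≈ 5.3419e-5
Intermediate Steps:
S(T) = 2*T*(-14 + T) (S(T) = (2*T)*(-14 + T) = 2*T*(-14 + T))
O(l) = -7 + l
o = -5
f = 0 (f = (25*(-7 + 7))*(-4/(-5)) = (25*0)*(-4*(-⅕)) = 0*(⅘) = 0)
f + 1/S(104) = 0 + 1/(2*104*(-14 + 104)) = 0 + 1/(2*104*90) = 0 + 1/18720 = 1/18720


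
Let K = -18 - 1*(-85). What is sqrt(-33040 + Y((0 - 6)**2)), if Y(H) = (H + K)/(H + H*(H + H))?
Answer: I*sqrt(6338518241)/438 ≈ 181.77*I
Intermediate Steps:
K = 67 (K = -18 + 85 = 67)
Y(H) = (67 + H)/(H + 2*H**2) (Y(H) = (H + 67)/(H + H*(H + H)) = (67 + H)/(H + H*(2*H)) = (67 + H)/(H + 2*H**2))
sqrt(-33040 + Y((0 - 6)**2)) = sqrt(-33040 + (67 + (0 - 6)**2)/(((0 - 6)**2)*(1 + 2*(0 - 6)**2))) = sqrt(-33040 + (67 + (-6)**2)/(((-6)**2)*(1 + 2*(-6)**2))) = sqrt(-33040 + (67 + 36)/(36*(1 + 2*36))) = sqrt(-33040 + (1/36)*103/(1 + 72)) = sqrt(-33040 + (1/36)*103/73) = sqrt(-33040 + (1/36)*(1/73)*103) = sqrt(-33040 + 103/2628) = sqrt(-86829017/2628) = I*sqrt(6338518241)/438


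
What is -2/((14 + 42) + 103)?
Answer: -2/159 ≈ -0.012579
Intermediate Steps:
-2/((14 + 42) + 103) = -2/(56 + 103) = -2/159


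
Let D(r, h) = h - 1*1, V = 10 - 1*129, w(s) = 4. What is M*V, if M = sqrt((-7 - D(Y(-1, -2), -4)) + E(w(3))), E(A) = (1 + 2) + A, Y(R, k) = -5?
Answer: -119*sqrt(5) ≈ -266.09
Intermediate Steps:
V = -119 (V = 10 - 129 = -119)
D(r, h) = -1 + h (D(r, h) = h - 1 = -1 + h)
E(A) = 3 + A
M = sqrt(5) (M = sqrt((-7 - (-1 - 4)) + (3 + 4)) = sqrt((-7 - 1*(-5)) + 7) = sqrt((-7 + 5) + 7) = sqrt(-2 + 7) = sqrt(5) ≈ 2.2361)
M*V = sqrt(5)*(-119) = -119*sqrt(5)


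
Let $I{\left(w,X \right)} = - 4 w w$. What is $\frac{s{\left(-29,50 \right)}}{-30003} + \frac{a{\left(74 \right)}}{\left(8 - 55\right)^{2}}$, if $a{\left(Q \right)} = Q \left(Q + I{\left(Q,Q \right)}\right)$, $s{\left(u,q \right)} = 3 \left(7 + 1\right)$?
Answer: $- \frac{16155833092}{22092209} \approx -731.29$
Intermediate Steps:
$s{\left(u,q \right)} = 24$ ($s{\left(u,q \right)} = 3 \cdot 8 = 24$)
$I{\left(w,X \right)} = - 4 w^{2}$
$a{\left(Q \right)} = Q \left(Q - 4 Q^{2}\right)$
$\frac{s{\left(-29,50 \right)}}{-30003} + \frac{a{\left(74 \right)}}{\left(8 - 55\right)^{2}} = \frac{24}{-30003} + \frac{74^{2} \left(1 - 296\right)}{\left(8 - 55\right)^{2}} = 24 \left(- \frac{1}{30003}\right) + \frac{5476 \left(1 - 296\right)}{\left(-47\right)^{2}} = - \frac{8}{10001} + \frac{5476 \left(-295\right)}{2209} = - \frac{8}{10001} - \frac{1615420}{2209} = - \frac{16155833092}{22092209}$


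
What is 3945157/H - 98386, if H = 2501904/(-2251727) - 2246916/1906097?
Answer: -17899622025150890803/9828313132620 ≈ -1.8212e+6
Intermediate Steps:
H = -9828313132620/4292010079519 (H = 2501904*(-1/2251727) - 2246916*1/1906097 = -2501904/2251727 - 2246916/1906097 = -9828313132620/4292010079519 ≈ -2.2899)
3945157/H - 98386 = 3945157/(-9828313132620/4292010079519) - 98386 = 3945157*(-4292010079519/9828313132620) - 98386 = -16932653609284939483/9828313132620 - 98386 = -17899622025150890803/9828313132620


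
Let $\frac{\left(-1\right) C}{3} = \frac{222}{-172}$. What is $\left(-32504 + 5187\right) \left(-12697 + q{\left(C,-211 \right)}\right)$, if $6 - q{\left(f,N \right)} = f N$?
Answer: $\frac{27895109671}{86} \approx 3.2436 \cdot 10^{8}$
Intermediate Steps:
$C = \frac{333}{86}$ ($C = - 3 \frac{222}{-172} = - 3 \cdot 222 \left(- \frac{1}{172}\right) = \left(-3\right) \left(- \frac{111}{86}\right) = \frac{333}{86} \approx 3.8721$)
$q{\left(f,N \right)} = 6 - N f$ ($q{\left(f,N \right)} = 6 - f N = 6 - N f$)
$\left(-32504 + 5187\right) \left(-12697 + q{\left(C,-211 \right)}\right) = \left(-32504 + 5187\right) \left(-12697 - \left(-6 - \frac{70263}{86}\right)\right) = - 27317 \left(-12697 + \left(6 + \frac{70263}{86}\right)\right) = - 27317 \left(-12697 + \frac{70779}{86}\right) = \left(-27317\right) \left(- \frac{1021163}{86}\right) = \frac{27895109671}{86}$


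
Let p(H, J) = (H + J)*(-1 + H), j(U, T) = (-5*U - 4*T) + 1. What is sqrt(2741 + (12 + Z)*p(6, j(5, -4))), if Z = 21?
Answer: sqrt(2411) ≈ 49.102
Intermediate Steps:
j(U, T) = 1 - 5*U - 4*T
p(H, J) = (-1 + H)*(H + J)
sqrt(2741 + (12 + Z)*p(6, j(5, -4))) = sqrt(2741 + (12 + 21)*(6**2 - 1*6 - (1 - 5*5 - 4*(-4)) + 6*(1 - 5*5 - 4*(-4)))) = sqrt(2741 + 33*(36 - 6 - (1 - 25 + 16) + 6*(1 - 25 + 16))) = sqrt(2741 + 33*(36 - 6 - 1*(-8) + 6*(-8))) = sqrt(2741 + 33*(36 - 6 + 8 - 48)) = sqrt(2741 + 33*(-10)) = sqrt(2741 - 330) = sqrt(2411)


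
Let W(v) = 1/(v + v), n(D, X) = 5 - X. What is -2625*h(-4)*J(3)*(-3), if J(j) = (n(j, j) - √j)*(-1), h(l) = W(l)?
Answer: 7875/4 - 7875*√3/8 ≈ 263.76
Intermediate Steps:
W(v) = 1/(2*v)
h(l) = 1/(2*l)
J(j) = -5 + j + √j (J(j) = ((5 - j) - √j)*(-1) = (5 - j - √j)*(-1) = -5 + j + √j)
-2625*h(-4)*J(3)*(-3) = -2625*((½)/(-4))*(-5 + 3 + √3)*(-3) = -2625*((½)*(-¼))*(-2 + √3)*(-3) = -2625*(-(-2 + √3)/8)*(-3) = -2625*(¼ - √3/8)*(-3) = -2625*(-¾ + 3*√3/8) = 7875/4 - 7875*√3/8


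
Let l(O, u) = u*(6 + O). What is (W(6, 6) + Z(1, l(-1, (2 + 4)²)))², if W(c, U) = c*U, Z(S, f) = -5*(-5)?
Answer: 3721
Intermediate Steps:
Z(S, f) = 25
W(c, U) = U*c
(W(6, 6) + Z(1, l(-1, (2 + 4)²)))² = (6*6 + 25)² = (36 + 25)² = 61² = 3721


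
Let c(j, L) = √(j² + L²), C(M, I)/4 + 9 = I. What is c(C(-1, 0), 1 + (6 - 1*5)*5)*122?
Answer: 732*√37 ≈ 4452.6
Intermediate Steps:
C(M, I) = -36 + 4*I
c(j, L) = √(L² + j²)
c(C(-1, 0), 1 + (6 - 1*5)*5)*122 = √((1 + (6 - 1*5)*5)² + (-36 + 4*0)²)*122 = √((1 + (6 - 5)*5)² + (-36 + 0)²)*122 = √((1 + 1*5)² + (-36)²)*122 = √((1 + 5)² + 1296)*122 = √(6² + 1296)*122 = √(36 + 1296)*122 = √1332*122 = (6*√37)*122 = 732*√37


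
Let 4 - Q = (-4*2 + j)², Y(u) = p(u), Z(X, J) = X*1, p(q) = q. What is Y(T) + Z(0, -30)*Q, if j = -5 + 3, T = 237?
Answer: 237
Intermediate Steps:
j = -2
Z(X, J) = X
Y(u) = u
Q = -96 (Q = 4 - (-4*2 - 2)² = 4 - (-8 - 2)² = 4 - 1*(-10)² = 4 - 1*100 = 4 - 100 = -96)
Y(T) + Z(0, -30)*Q = 237 + 0*(-96) = 237 + 0 = 237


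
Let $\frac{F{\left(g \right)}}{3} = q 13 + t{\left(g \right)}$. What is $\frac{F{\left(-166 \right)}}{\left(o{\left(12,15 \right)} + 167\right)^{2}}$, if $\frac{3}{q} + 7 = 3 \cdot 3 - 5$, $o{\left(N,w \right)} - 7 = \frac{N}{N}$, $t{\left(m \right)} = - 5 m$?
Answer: $\frac{2451}{30625} \approx 0.080033$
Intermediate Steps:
$o{\left(N,w \right)} = 8$ ($o{\left(N,w \right)} = 7 + \frac{N}{N} = 7 + 1 = 8$)
$q = -1$ ($q = \frac{3}{-7 + \left(3 \cdot 3 - 5\right)} = \frac{3}{-7 + \left(9 - 5\right)} = \frac{3}{-7 + 4} = \frac{3}{-3} = 3 \left(- \frac{1}{3}\right) = -1$)
$F{\left(g \right)} = -39 - 15 g$ ($F{\left(g \right)} = 3 \left(\left(-1\right) 13 - 5 g\right) = 3 \left(-13 - 5 g\right) = -39 - 15 g$)
$\frac{F{\left(-166 \right)}}{\left(o{\left(12,15 \right)} + 167\right)^{2}} = \frac{-39 - -2490}{\left(8 + 167\right)^{2}} = \frac{-39 + 2490}{175^{2}} = \frac{2451}{30625}$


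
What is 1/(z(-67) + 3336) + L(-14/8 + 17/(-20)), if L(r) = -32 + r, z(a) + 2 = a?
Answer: -565186/16335 ≈ -34.600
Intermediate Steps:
z(a) = -2 + a
1/(z(-67) + 3336) + L(-14/8 + 17/(-20)) = 1/((-2 - 67) + 3336) + (-32 + (-14/8 + 17/(-20))) = 1/(-69 + 3336) + (-32 + (-14*⅛ + 17*(-1/20))) = 1/3267 + (-32 + (-7/4 - 17/20)) = 1/3267 + (-32 - 13/5) = 1/3267 - 173/5 = -565186/16335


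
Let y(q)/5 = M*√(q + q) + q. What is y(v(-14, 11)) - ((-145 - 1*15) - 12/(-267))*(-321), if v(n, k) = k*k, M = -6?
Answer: -4515911/89 - 330*√2 ≈ -51207.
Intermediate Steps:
v(n, k) = k²
y(q) = 5*q - 30*√2*√q (y(q) = 5*(-6*√(q + q) + q) = 5*(-6*√2*√q + q) = 5*(q - 6*√2*√q) = 5*q - 30*√2*√q)
y(v(-14, 11)) - ((-145 - 1*15) - 12/(-267))*(-321) = (5*11² - 30*√2*√(11²)) - ((-145 - 1*15) - 12/(-267))*(-321) = (5*121 - 30*√2*√121) - ((-145 - 15) - 12*(-1/267))*(-321) = (605 - 30*√2*11) - (-160 + 4/89)*(-321) = (605 - 330*√2) - (-14236)*(-321)/89 = (605 - 330*√2) - 1*4569756/89 = (605 - 330*√2) - 4569756/89 = -4515911/89 - 330*√2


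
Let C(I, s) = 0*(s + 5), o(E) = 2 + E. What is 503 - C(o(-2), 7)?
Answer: 503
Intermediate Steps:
C(I, s) = 0 (C(I, s) = 0*(5 + s) = 0)
503 - C(o(-2), 7) = 503 - 1*0 = 503 + 0 = 503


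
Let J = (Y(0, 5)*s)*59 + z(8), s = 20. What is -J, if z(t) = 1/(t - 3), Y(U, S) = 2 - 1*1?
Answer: -5901/5 ≈ -1180.2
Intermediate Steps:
Y(U, S) = 1 (Y(U, S) = 2 - 1 = 1)
z(t) = 1/(-3 + t)
J = 5901/5 (J = (1*20)*59 + 1/(-3 + 8) = 20*59 + 1/5 = 1180 + ⅕ = 5901/5 ≈ 1180.2)
-J = -1*5901/5 = -5901/5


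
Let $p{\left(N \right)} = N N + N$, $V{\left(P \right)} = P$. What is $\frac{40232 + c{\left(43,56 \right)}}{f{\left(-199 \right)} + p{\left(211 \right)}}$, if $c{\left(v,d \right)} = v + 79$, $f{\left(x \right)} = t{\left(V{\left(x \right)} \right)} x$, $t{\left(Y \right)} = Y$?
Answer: $\frac{40354}{84333} \approx 0.47851$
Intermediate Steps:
$p{\left(N \right)} = N + N^{2}$ ($p{\left(N \right)} = N^{2} + N = N + N^{2}$)
$f{\left(x \right)} = x^{2}$ ($f{\left(x \right)} = x x = x^{2}$)
$c{\left(v,d \right)} = 79 + v$
$\frac{40232 + c{\left(43,56 \right)}}{f{\left(-199 \right)} + p{\left(211 \right)}} = \frac{40232 + \left(79 + 43\right)}{\left(-199\right)^{2} + 211 \left(1 + 211\right)} = \frac{40232 + 122}{39601 + 211 \cdot 212} = \frac{40354}{39601 + 44732} = \frac{40354}{84333}$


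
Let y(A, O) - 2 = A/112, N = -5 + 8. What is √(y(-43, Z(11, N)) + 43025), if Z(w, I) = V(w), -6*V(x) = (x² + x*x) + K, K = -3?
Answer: √33732867/28 ≈ 207.43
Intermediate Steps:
V(x) = ½ - x²/3 (V(x) = -((x² + x*x) - 3)/6 = -((x² + x²) - 3)/6 = -(2*x² - 3)/6 = -(-3 + 2*x²)/6 = ½ - x²/3)
N = 3
Z(w, I) = ½ - w²/3
y(A, O) = 2 + A/112
√(y(-43, Z(11, N)) + 43025) = √((2 + (1/112)*(-43)) + 43025) = √((2 - 43/112) + 43025) = √(181/112 + 43025) = √(4818981/112) = √33732867/28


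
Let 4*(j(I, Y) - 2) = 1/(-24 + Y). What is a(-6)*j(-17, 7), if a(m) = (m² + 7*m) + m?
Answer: -405/17 ≈ -23.824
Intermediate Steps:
j(I, Y) = 2 + 1/(4*(-24 + Y))
a(m) = m² + 8*m
a(-6)*j(-17, 7) = (-6*(8 - 6))*((-191 + 8*7)/(4*(-24 + 7))) = (-6*2)*((¼)*(-191 + 56)/(-17)) = -3*(-1)*(-135)/17 = -12*135/68 = -405/17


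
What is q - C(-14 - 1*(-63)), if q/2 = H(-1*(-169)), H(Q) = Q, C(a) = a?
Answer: 289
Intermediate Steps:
q = 338 (q = 2*(-1*(-169)) = 2*169 = 338)
q - C(-14 - 1*(-63)) = 338 - (-14 - 1*(-63)) = 338 - (-14 + 63) = 338 - 1*49 = 338 - 49 = 289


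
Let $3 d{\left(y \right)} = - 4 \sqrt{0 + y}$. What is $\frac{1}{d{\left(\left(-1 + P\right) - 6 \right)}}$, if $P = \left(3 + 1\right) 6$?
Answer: $- \frac{3 \sqrt{17}}{68} \approx -0.1819$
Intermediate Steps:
$P = 24$ ($P = 4 \cdot 6 = 24$)
$d{\left(y \right)} = - \frac{4 \sqrt{y}}{3}$ ($d{\left(y \right)} = \frac{\left(-4\right) \sqrt{0 + y}}{3} = \frac{\left(-4\right) \sqrt{y}}{3} = - \frac{4 \sqrt{y}}{3}$)
$\frac{1}{d{\left(\left(-1 + P\right) - 6 \right)}} = \frac{1}{\left(- \frac{4}{3}\right) \sqrt{\left(-1 + 24\right) - 6}} = \frac{1}{\left(- \frac{4}{3}\right) \sqrt{23 - 6}} = \frac{1}{\left(- \frac{4}{3}\right) \sqrt{17}} = - \frac{3 \sqrt{17}}{68}$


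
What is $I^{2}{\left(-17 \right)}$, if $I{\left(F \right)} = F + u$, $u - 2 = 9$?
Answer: $36$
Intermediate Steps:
$u = 11$ ($u = 2 + 9 = 11$)
$I{\left(F \right)} = 11 + F$ ($I{\left(F \right)} = F + 11 = 11 + F$)
$I^{2}{\left(-17 \right)} = \left(11 - 17\right)^{2} = \left(-6\right)^{2} = 36$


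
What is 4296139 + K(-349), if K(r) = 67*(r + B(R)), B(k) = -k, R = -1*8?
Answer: 4273292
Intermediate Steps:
R = -8
K(r) = 536 + 67*r (K(r) = 67*(r - 1*(-8)) = 67*(r + 8) = 67*(8 + r) = 536 + 67*r)
4296139 + K(-349) = 4296139 + (536 + 67*(-349)) = 4296139 + (536 - 23383) = 4296139 - 22847 = 4273292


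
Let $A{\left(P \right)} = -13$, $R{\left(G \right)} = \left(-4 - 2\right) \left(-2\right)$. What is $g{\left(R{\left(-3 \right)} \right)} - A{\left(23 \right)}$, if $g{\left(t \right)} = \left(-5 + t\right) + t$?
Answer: $32$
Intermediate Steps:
$R{\left(G \right)} = 12$ ($R{\left(G \right)} = \left(-6\right) \left(-2\right) = 12$)
$g{\left(t \right)} = -5 + 2 t$
$g{\left(R{\left(-3 \right)} \right)} - A{\left(23 \right)} = \left(-5 + 2 \cdot 12\right) - -13 = \left(-5 + 24\right) + 13 = 19 + 13 = 32$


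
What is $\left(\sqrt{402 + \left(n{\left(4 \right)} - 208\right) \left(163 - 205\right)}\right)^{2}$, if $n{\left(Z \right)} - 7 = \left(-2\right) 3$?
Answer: $9096$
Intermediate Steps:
$n{\left(Z \right)} = 1$ ($n{\left(Z \right)} = 7 - 6 = 1$)
$\left(\sqrt{402 + \left(n{\left(4 \right)} - 208\right) \left(163 - 205\right)}\right)^{2} = \left(\sqrt{402 + \left(1 - 208\right) \left(163 - 205\right)}\right)^{2} = \left(\sqrt{402 - -8694}\right)^{2} = \left(\sqrt{402 + 8694}\right)^{2} = \left(\sqrt{9096}\right)^{2} = \left(2 \sqrt{2274}\right)^{2} = 9096$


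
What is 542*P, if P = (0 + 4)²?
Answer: 8672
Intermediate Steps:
P = 16 (P = 4² = 16)
542*P = 542*16 = 8672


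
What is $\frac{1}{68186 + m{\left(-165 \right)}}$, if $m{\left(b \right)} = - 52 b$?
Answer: $\frac{1}{76766} \approx 1.3027 \cdot 10^{-5}$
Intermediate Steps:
$\frac{1}{68186 + m{\left(-165 \right)}} = \frac{1}{68186 - -8580} = \frac{1}{68186 + 8580} = \frac{1}{76766}$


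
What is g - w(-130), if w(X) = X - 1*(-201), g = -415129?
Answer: -415200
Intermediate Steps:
w(X) = 201 + X (w(X) = X + 201 = 201 + X)
g - w(-130) = -415129 - (201 - 130) = -415129 - 1*71 = -415129 - 71 = -415200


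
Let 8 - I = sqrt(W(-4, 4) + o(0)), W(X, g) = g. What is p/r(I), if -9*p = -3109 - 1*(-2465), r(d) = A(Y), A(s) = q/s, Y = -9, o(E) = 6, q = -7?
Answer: 92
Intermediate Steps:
I = 8 - sqrt(10) (I = 8 - sqrt(4 + 6) = 8 - sqrt(10) ≈ 4.8377)
A(s) = -7/s
r(d) = 7/9 (r(d) = -7/(-9) = -7*(-1/9) = 7/9)
p = 644/9 (p = -(-3109 - 1*(-2465))/9 = -(-3109 + 2465)/9 = -1/9*(-644) = 644/9 ≈ 71.556)
p/r(I) = 644/(9*(7/9)) = (644/9)*(9/7) = 92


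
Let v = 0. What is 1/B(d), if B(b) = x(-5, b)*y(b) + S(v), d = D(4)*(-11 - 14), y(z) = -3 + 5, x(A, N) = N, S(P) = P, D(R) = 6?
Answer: -1/300 ≈ -0.0033333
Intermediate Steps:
y(z) = 2
d = -150 (d = 6*(-11 - 14) = 6*(-25) = -150)
B(b) = 2*b (B(b) = b*2 + 0 = 2*b + 0 = 2*b)
1/B(d) = 1/(2*(-150)) = 1/(-300) = -1/300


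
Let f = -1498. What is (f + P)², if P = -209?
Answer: 2913849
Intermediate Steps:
(f + P)² = (-1498 - 209)² = (-1707)² = 2913849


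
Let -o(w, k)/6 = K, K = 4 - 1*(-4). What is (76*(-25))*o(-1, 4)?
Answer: 91200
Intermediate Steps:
K = 8 (K = 4 + 4 = 8)
o(w, k) = -48 (o(w, k) = -6*8 = -48)
(76*(-25))*o(-1, 4) = (76*(-25))*(-48) = -1900*(-48) = 91200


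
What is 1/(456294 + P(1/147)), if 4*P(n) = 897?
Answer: 4/1826073 ≈ 2.1905e-6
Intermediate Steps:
P(n) = 897/4 (P(n) = (¼)*897 = 897/4)
1/(456294 + P(1/147)) = 1/(456294 + 897/4) = 1/(1826073/4) = 4/1826073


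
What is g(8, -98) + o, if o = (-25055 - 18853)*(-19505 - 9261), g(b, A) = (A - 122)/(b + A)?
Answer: 11367517774/9 ≈ 1.2631e+9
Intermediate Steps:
g(b, A) = (-122 + A)/(A + b)
o = 1263057528 (o = -43908*(-28766) = 1263057528)
g(8, -98) + o = (-122 - 98)/(-98 + 8) + 1263057528 = -220/(-90) + 1263057528 = -1/90*(-220) + 1263057528 = 22/9 + 1263057528 = 11367517774/9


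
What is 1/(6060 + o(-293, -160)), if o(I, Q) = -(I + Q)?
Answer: 1/6513 ≈ 0.00015354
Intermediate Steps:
o(I, Q) = -I - Q
1/(6060 + o(-293, -160)) = 1/(6060 + (-1*(-293) - 1*(-160))) = 1/(6060 + (293 + 160)) = 1/(6060 + 453) = 1/6513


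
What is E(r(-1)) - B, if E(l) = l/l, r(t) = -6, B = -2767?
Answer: 2768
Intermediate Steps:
E(l) = 1
E(r(-1)) - B = 1 - 1*(-2767) = 1 + 2767 = 2768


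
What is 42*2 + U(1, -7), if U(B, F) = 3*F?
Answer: 63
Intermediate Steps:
42*2 + U(1, -7) = 42*2 + 3*(-7) = 84 - 21 = 63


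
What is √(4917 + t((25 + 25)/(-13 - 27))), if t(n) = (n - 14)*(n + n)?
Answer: 7*√1618/4 ≈ 70.393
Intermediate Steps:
t(n) = 2*n*(-14 + n) (t(n) = (-14 + n)*(2*n) = 2*n*(-14 + n))
√(4917 + t((25 + 25)/(-13 - 27))) = √(4917 + 2*((25 + 25)/(-13 - 27))*(-14 + (25 + 25)/(-13 - 27))) = √(4917 + 2*(50/(-40))*(-14 + 50/(-40))) = √(4917 + 2*(50*(-1/40))*(-14 + 50*(-1/40))) = √(4917 + 2*(-5/4)*(-14 - 5/4)) = √(4917 + 2*(-5/4)*(-61/4)) = √(4917 + 305/8) = √(39641/8) = 7*√1618/4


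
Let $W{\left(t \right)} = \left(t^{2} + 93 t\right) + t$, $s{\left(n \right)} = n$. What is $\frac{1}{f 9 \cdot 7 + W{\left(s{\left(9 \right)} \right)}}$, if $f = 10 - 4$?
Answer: $\frac{1}{1305} \approx 0.00076628$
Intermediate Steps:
$W{\left(t \right)} = t^{2} + 94 t$
$f = 6$ ($f = 10 - 4 = 6$)
$\frac{1}{f 9 \cdot 7 + W{\left(s{\left(9 \right)} \right)}} = \frac{1}{6 \cdot 9 \cdot 7 + 9 \left(94 + 9\right)} = \frac{1}{54 \cdot 7 + 9 \cdot 103} = \frac{1}{378 + 927} = \frac{1}{1305}$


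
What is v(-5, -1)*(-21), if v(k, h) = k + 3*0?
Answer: 105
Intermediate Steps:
v(k, h) = k (v(k, h) = k + 0 = k)
v(-5, -1)*(-21) = -5*(-21) = 105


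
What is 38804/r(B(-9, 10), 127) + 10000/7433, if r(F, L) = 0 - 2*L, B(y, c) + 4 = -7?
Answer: -142945066/943991 ≈ -151.43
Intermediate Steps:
B(y, c) = -11 (B(y, c) = -4 - 7 = -11)
r(F, L) = -2*L
38804/r(B(-9, 10), 127) + 10000/7433 = 38804/((-2*127)) + 10000/7433 = 38804/(-254) + 10000*(1/7433) = 38804*(-1/254) + 10000/7433 = -19402/127 + 10000/7433 = -142945066/943991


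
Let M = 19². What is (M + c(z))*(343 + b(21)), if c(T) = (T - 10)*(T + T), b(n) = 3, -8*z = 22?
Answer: 596677/4 ≈ 1.4917e+5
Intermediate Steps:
z = -11/4 (z = -⅛*22 = -11/4 ≈ -2.7500)
c(T) = 2*T*(-10 + T) (c(T) = (-10 + T)*(2*T) = 2*T*(-10 + T))
M = 361
(M + c(z))*(343 + b(21)) = (361 + 2*(-11/4)*(-10 - 11/4))*(343 + 3) = (361 + 2*(-11/4)*(-51/4))*346 = (361 + 561/8)*346 = (3449/8)*346 = 596677/4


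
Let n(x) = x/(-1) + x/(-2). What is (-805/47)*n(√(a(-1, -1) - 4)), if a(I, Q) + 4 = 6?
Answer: 2415*I*√2/94 ≈ 36.333*I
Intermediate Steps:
a(I, Q) = 2 (a(I, Q) = -4 + 6 = 2)
n(x) = -3*x/2 (n(x) = x*(-1) + x*(-½) = -x - x/2 = -3*x/2)
(-805/47)*n(√(a(-1, -1) - 4)) = (-805/47)*(-3*√(2 - 4)/2) = (-805/47)*(-3*I*√2/2) = (-35*23/47)*(-3*I*√2/2) = -(-2415)*I*√2/94 = 2415*I*√2/94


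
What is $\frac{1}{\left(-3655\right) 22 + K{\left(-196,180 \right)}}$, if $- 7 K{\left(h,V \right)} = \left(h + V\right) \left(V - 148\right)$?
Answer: $- \frac{7}{562358} \approx -1.2448 \cdot 10^{-5}$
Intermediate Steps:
$K{\left(h,V \right)} = - \frac{\left(-148 + V\right) \left(V + h\right)}{7}$ ($K{\left(h,V \right)} = - \frac{\left(h + V\right) \left(V - 148\right)}{7} = - \frac{\left(V + h\right) \left(-148 + V\right)}{7} = - \frac{\left(-148 + V\right) \left(V + h\right)}{7}$)
$\frac{1}{\left(-3655\right) 22 + K{\left(-196,180 \right)}} = \frac{1}{\left(-3655\right) 22 + \left(- \frac{180^{2}}{7} + \frac{148}{7} \cdot 180 + \frac{148}{7} \left(-196\right) - \frac{180}{7} \left(-196\right)\right)} = \frac{1}{-80410 + \left(\left(- \frac{1}{7}\right) 32400 + \frac{26640}{7} - 4144 + 5040\right)} = \frac{1}{-80410 + \left(- \frac{32400}{7} + \frac{26640}{7} - 4144 + 5040\right)} = \frac{1}{-80410 + \frac{512}{7}} = \frac{1}{- \frac{562358}{7}} = - \frac{7}{562358}$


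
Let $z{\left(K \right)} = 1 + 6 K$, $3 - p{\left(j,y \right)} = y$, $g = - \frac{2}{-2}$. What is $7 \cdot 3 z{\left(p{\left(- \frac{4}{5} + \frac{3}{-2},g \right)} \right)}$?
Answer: $273$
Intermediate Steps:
$g = 1$ ($g = \left(-2\right) \left(- \frac{1}{2}\right) = 1$)
$p{\left(j,y \right)} = 3 - y$
$7 \cdot 3 z{\left(p{\left(- \frac{4}{5} + \frac{3}{-2},g \right)} \right)} = 7 \cdot 3 \left(1 + 6 \left(3 - 1\right)\right) = 21 \left(1 + 6 \left(3 - 1\right)\right) = 21 \left(1 + 6 \cdot 2\right) = 21 \left(1 + 12\right) = 21 \cdot 13 = 273$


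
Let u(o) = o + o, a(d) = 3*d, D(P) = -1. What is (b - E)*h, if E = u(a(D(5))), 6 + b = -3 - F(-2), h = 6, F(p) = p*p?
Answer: -42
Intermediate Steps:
F(p) = p²
b = -13 (b = -6 + (-3 - 1*(-2)²) = -6 + (-3 - 1*4) = -6 + (-3 - 4) = -6 - 7 = -13)
u(o) = 2*o
E = -6 (E = 2*(3*(-1)) = 2*(-3) = -6)
(b - E)*h = (-13 - 1*(-6))*6 = (-13 + 6)*6 = -7*6 = -42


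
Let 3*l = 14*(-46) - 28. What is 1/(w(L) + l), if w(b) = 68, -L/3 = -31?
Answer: -1/156 ≈ -0.0064103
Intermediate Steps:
L = 93 (L = -3*(-31) = 93)
l = -224 (l = (14*(-46) - 28)/3 = (-644 - 28)/3 = (⅓)*(-672) = -224)
1/(w(L) + l) = 1/(68 - 224) = 1/(-156) = -1/156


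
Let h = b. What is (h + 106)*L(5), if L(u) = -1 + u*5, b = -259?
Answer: -3672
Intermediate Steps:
L(u) = -1 + 5*u
h = -259
(h + 106)*L(5) = (-259 + 106)*(-1 + 5*5) = -153*(-1 + 25) = -153*24 = -3672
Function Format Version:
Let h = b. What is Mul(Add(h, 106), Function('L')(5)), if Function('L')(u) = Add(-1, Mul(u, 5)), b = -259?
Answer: -3672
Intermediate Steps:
Function('L')(u) = Add(-1, Mul(5, u))
h = -259
Mul(Add(h, 106), Function('L')(5)) = Mul(Add(-259, 106), Add(-1, Mul(5, 5))) = Mul(-153, Add(-1, 25)) = Mul(-153, 24) = -3672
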